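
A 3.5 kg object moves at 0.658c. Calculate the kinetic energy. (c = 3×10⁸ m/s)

γ = 1/√(1 - 0.658²) = 1.328
γ - 1 = 0.3280
KE = (γ-1)mc² = 0.3280 × 3.5 × (3×10⁸)² = 1.033×10¹⁷ J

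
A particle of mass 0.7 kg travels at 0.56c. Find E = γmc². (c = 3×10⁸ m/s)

γ = 1/√(1 - 0.56²) = 1.207
mc² = 0.7 × (3×10⁸)² = 6.300×10¹⁶ J
E = γmc² = 1.207 × 6.300×10¹⁶ = 7.604×10¹⁶ J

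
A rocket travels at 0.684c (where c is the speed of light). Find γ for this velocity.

v/c = 0.684, so (v/c)² = 0.467856
1 - (v/c)² = 0.532144
γ = 1/√(0.532144) = 1.371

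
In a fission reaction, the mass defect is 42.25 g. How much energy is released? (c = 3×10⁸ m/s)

Convert mass defect: Δm = 42.25 g = 0.04225 kg
E = Δm·c² = 0.04225 × (3×10⁸)²
= 0.04225 × 9×10¹⁶ = 3.803×10¹⁵ J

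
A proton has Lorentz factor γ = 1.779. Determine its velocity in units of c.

From γ = 1/√(1 - v²/c²):
1/γ² = 1/1.779² = 0.31597
v²/c² = 1 - 0.31597 = 0.68403
v/c = √(0.68403) = 0.8271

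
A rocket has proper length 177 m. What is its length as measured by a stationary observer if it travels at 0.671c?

Proper length L₀ = 177 m
γ = 1/√(1 - 0.671²) = 1.349
L = L₀/γ = 177/1.349 = 131.2 m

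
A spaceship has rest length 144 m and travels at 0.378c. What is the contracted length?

Proper length L₀ = 144 m
γ = 1/√(1 - 0.378²) = 1.080
L = L₀/γ = 144/1.080 = 133.3 m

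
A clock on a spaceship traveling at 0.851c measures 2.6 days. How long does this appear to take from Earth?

Proper time Δt₀ = 2.6 days
γ = 1/√(1 - 0.851²) = 1.9042
Δt = γΔt₀ = 1.9042 × 2.6 = 4.951 days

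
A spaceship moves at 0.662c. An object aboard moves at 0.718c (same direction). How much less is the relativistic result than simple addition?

Classical: u' + v = 0.718 + 0.662 = 1.38c
Relativistic: u = (0.718 + 0.662)/(1 + 0.475316) = 1.38/1.475316 = 0.9354c
Difference: 1.38 - 0.9354 = 0.4446c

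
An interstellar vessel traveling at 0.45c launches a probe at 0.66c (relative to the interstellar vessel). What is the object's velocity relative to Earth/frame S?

u = (u' + v)/(1 + u'v/c²)
Numerator: 0.66 + 0.45 = 1.11
Denominator: 1 + 0.297 = 1.297
u = 1.11/1.297 = 0.8558c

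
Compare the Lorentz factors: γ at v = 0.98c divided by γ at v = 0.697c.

γ₁ = 1/√(1 - 0.98²) = 5.0252
γ₂ = 1/√(1 - 0.697²) = 1.3946
γ₁/γ₂ = 5.0252/1.3946 = 3.603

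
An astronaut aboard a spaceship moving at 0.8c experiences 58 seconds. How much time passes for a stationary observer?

Proper time Δt₀ = 58 seconds
γ = 1/√(1 - 0.8²) = 1.6667
Δt = γΔt₀ = 1.6667 × 58 = 96.67 seconds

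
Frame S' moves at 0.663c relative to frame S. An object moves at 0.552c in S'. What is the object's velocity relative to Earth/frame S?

u = (u' + v)/(1 + u'v/c²)
Numerator: 0.552 + 0.663 = 1.215
Denominator: 1 + 0.365976 = 1.365976
u = 1.215/1.365976 = 0.8895c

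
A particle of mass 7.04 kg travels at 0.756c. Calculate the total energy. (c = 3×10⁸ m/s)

γ = 1/√(1 - 0.756²) = 1.5277
mc² = 7.04 × (3×10⁸)² = 6.336×10¹⁷ J
E = γmc² = 1.5277 × 6.336×10¹⁷ = 9.680×10¹⁷ J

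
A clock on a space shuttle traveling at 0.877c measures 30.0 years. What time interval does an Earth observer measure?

Proper time Δt₀ = 30.0 years
γ = 1/√(1 - 0.877²) = 2.0812
Δt = γΔt₀ = 2.0812 × 30.0 = 62.44 years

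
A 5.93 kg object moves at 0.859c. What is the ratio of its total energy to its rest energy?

E = γmc², E₀ = mc²
E/E₀ = γ = 1/√(1 - 0.859²) = 1.953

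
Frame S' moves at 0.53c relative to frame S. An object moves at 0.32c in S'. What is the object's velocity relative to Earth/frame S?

u = (u' + v)/(1 + u'v/c²)
Numerator: 0.32 + 0.53 = 0.85
Denominator: 1 + 0.1696 = 1.1696
u = 0.85/1.1696 = 0.7267c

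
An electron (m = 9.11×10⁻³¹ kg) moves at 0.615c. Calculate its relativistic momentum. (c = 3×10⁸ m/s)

γ = 1/√(1 - 0.615²) = 1.2682
v = 0.615 × 3×10⁸ = 1.845×10⁸ m/s
p = γmv = 1.2682 × 9.11×10⁻³¹ × 1.845×10⁸ = 2.132×10⁻²² kg·m/s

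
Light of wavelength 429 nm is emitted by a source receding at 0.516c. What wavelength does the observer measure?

β = 0.516
Wavelength Doppler factor = √(1.516/0.484) = √(3.1322) = 1.7698
λ_obs = 429 × 1.7698 = 759.2 nm (redshift)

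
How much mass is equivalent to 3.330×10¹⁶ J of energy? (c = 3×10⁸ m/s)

From E = mc², we get m = E/c²
c² = (3×10⁸)² = 9×10¹⁶ m²/s²
m = 3.330×10¹⁶ / 9×10¹⁶ = 0.3700 kg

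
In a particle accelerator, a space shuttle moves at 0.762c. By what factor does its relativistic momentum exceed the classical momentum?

p_rel = γmv, p_class = mv
Ratio = γ = 1/√(1 - 0.762²)
= 1/√(0.419356) = 1.544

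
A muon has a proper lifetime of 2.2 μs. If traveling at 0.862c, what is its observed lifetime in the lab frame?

Proper lifetime τ₀ = 2.2 μs
γ = 1/√(1 - 0.862²) = 1.9727
τ = γτ₀ = 1.9727 × 2.2 μs = 4.340 μs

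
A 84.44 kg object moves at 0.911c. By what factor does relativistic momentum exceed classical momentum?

p_rel = γmv, p_class = mv
Ratio = γ = 1/√(1 - 0.911²) = 2.425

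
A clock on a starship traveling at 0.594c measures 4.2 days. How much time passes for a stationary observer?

Proper time Δt₀ = 4.2 days
γ = 1/√(1 - 0.594²) = 1.243
Δt = γΔt₀ = 1.243 × 4.2 = 5.221 days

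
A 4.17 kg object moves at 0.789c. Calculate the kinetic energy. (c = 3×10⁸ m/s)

γ = 1/√(1 - 0.789²) = 1.6276
γ - 1 = 0.6276
KE = (γ-1)mc² = 0.6276 × 4.17 × (3×10⁸)² = 2.355×10¹⁷ J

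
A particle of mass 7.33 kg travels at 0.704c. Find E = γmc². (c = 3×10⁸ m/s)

γ = 1/√(1 - 0.704²) = 1.408
mc² = 7.33 × (3×10⁸)² = 6.597×10¹⁷ J
E = γmc² = 1.408 × 6.597×10¹⁷ = 9.289×10¹⁷ J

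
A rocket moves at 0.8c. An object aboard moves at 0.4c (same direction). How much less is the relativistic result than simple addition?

Classical: u' + v = 0.4 + 0.8 = 1.2c
Relativistic: u = (0.4 + 0.8)/(1 + 0.32) = 1.2/1.32 = 0.9091c
Difference: 1.2 - 0.9091 = 0.2909c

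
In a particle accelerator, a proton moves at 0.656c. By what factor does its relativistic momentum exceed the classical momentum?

p_rel = γmv, p_class = mv
Ratio = γ = 1/√(1 - 0.656²)
= 1/√(0.569664) = 1.325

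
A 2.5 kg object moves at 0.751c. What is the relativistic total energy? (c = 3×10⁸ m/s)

γ = 1/√(1 - 0.751²) = 1.5145
mc² = 2.5 × (3×10⁸)² = 2.250×10¹⁷ J
E = γmc² = 1.5145 × 2.250×10¹⁷ = 3.408×10¹⁷ J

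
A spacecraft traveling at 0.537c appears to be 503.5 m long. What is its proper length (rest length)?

Contracted length L = 503.5 m
γ = 1/√(1 - 0.537²) = 1.18542
L₀ = γL = 1.18542 × 503.5 = 596.9 m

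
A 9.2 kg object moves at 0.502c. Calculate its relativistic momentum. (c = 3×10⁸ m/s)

γ = 1/√(1 - 0.502²) = 1.156
v = 0.502 × 3×10⁸ = 1.506×10⁸ m/s
p = γmv = 1.156 × 9.2 × 1.506×10⁸ = 1.602×10⁹ kg·m/s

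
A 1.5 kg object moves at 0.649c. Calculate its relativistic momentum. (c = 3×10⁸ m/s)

γ = 1/√(1 - 0.649²) = 1.3144
v = 0.649 × 3×10⁸ = 1.947×10⁸ m/s
p = γmv = 1.3144 × 1.5 × 1.947×10⁸ = 3.839×10⁸ kg·m/s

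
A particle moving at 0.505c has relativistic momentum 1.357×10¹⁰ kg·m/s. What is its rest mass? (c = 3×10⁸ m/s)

γ = 1/√(1 - 0.505²) = 1.1586
v = 0.505 × 3×10⁸ = 1.515×10⁸ m/s
m = p/(γv) = 1.357×10¹⁰/(1.1586 × 1.515×10⁸) = 77.31 kg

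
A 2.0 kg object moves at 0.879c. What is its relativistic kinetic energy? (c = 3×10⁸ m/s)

γ = 1/√(1 - 0.879²) = 2.097
γ - 1 = 1.097
KE = (γ-1)mc² = 1.097 × 2.0 × (3×10⁸)² = 1.975×10¹⁷ J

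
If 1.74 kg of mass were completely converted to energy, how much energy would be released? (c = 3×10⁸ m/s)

Using E = mc²:
c² = (3×10⁸)² = 9×10¹⁶ m²/s²
E = 1.74 × 9×10¹⁶ = 1.566×10¹⁷ J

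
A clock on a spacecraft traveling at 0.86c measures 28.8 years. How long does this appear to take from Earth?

Proper time Δt₀ = 28.8 years
γ = 1/√(1 - 0.86²) = 1.9597
Δt = γΔt₀ = 1.9597 × 28.8 = 56.44 years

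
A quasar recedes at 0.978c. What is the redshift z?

β = 0.978
(1+β)/(1-β) = 1.978/0.022 = 89.91
√(89.91) = 9.482
z = 9.482 - 1 = 8.482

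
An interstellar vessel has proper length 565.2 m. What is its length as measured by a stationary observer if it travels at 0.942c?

Proper length L₀ = 565.2 m
γ = 1/√(1 - 0.942²) = 2.980
L = L₀/γ = 565.2/2.980 = 189.7 m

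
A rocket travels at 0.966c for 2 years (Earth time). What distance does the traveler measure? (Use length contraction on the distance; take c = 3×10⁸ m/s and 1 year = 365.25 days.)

Earth distance: d = v × t = 0.966c × 2 yr = 1.829×10¹⁶ m
γ = 3.868
d' = d/γ = 1.829×10¹⁶/3.868 = 4.729×10¹⁵ m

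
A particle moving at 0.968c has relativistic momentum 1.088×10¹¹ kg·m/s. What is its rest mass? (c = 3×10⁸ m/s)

γ = 1/√(1 - 0.968²) = 3.985
v = 0.968 × 3×10⁸ = 2.904×10⁸ m/s
m = p/(γv) = 1.088×10¹¹/(3.985 × 2.904×10⁸) = 94.02 kg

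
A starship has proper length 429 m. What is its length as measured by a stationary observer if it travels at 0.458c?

Proper length L₀ = 429 m
γ = 1/√(1 - 0.458²) = 1.1249
L = L₀/γ = 429/1.1249 = 381.4 m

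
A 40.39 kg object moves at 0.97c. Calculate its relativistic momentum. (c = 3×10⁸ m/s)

γ = 1/√(1 - 0.97²) = 4.1135
v = 0.97 × 3×10⁸ = 2.910×10⁸ m/s
p = γmv = 4.1135 × 40.39 × 2.910×10⁸ = 4.835×10¹⁰ kg·m/s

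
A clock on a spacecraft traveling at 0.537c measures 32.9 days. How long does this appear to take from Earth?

Proper time Δt₀ = 32.9 days
γ = 1/√(1 - 0.537²) = 1.1854
Δt = γΔt₀ = 1.1854 × 32.9 = 39.00 days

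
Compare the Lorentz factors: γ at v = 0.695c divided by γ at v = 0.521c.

γ₁ = 1/√(1 - 0.695²) = 1.391
γ₂ = 1/√(1 - 0.521²) = 1.172
γ₁/γ₂ = 1.391/1.172 = 1.187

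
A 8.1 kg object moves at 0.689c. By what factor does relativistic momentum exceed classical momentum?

p_rel = γmv, p_class = mv
Ratio = γ = 1/√(1 - 0.689²) = 1.380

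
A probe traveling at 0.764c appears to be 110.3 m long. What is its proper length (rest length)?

Contracted length L = 110.3 m
γ = 1/√(1 - 0.764²) = 1.550
L₀ = γL = 1.550 × 110.3 = 171.0 m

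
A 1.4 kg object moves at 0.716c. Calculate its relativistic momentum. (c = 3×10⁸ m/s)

γ = 1/√(1 - 0.716²) = 1.4325
v = 0.716 × 3×10⁸ = 2.148×10⁸ m/s
p = γmv = 1.4325 × 1.4 × 2.148×10⁸ = 4.308×10⁸ kg·m/s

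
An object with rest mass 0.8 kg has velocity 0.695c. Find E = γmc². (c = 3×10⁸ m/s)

γ = 1/√(1 - 0.695²) = 1.3908
mc² = 0.8 × (3×10⁸)² = 7.200×10¹⁶ J
E = γmc² = 1.3908 × 7.200×10¹⁶ = 1.001×10¹⁷ J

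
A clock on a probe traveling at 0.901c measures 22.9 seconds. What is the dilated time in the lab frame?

Proper time Δt₀ = 22.9 seconds
γ = 1/√(1 - 0.901²) = 2.3051
Δt = γΔt₀ = 2.3051 × 22.9 = 52.79 seconds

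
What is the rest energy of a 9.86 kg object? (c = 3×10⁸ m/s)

c² = (3×10⁸)² = 9.000×10¹⁶ m²/s²
E₀ = mc² = 9.86 × 9.000×10¹⁶ = 8.874×10¹⁷ J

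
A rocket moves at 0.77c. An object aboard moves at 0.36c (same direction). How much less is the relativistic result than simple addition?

Classical: u' + v = 0.36 + 0.77 = 1.13c
Relativistic: u = (0.36 + 0.77)/(1 + 0.2772) = 1.13/1.2772 = 0.8847c
Difference: 1.13 - 0.8847 = 0.2453c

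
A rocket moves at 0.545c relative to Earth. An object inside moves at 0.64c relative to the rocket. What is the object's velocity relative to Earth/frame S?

u = (u' + v)/(1 + u'v/c²)
Numerator: 0.64 + 0.545 = 1.185
Denominator: 1 + 0.3488 = 1.3488
u = 1.185/1.3488 = 0.8786c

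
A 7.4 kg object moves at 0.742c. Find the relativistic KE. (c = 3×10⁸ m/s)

γ = 1/√(1 - 0.742²) = 1.4916
γ - 1 = 0.4916
KE = (γ-1)mc² = 0.4916 × 7.4 × (3×10⁸)² = 3.274×10¹⁷ J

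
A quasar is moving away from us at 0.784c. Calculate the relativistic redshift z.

β = 0.784
(1+β)/(1-β) = 1.784/0.216 = 8.259
√(8.259) = 2.874
z = 2.874 - 1 = 1.874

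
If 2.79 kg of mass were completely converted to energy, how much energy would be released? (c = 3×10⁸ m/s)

Using E = mc²:
c² = (3×10⁸)² = 9×10¹⁶ m²/s²
E = 2.79 × 9×10¹⁶ = 2.511×10¹⁷ J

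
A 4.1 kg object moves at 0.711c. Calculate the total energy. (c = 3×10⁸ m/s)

γ = 1/√(1 - 0.711²) = 1.422
mc² = 4.1 × (3×10⁸)² = 3.690×10¹⁷ J
E = γmc² = 1.422 × 3.690×10¹⁷ = 5.247×10¹⁷ J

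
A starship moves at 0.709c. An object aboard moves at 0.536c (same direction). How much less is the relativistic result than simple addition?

Classical: u' + v = 0.536 + 0.709 = 1.245c
Relativistic: u = (0.536 + 0.709)/(1 + 0.380024) = 1.245/1.380024 = 0.9022c
Difference: 1.245 - 0.9022 = 0.3428c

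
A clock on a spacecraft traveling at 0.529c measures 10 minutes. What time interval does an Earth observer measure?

Proper time Δt₀ = 10 minutes
γ = 1/√(1 - 0.529²) = 1.178
Δt = γΔt₀ = 1.178 × 10 = 11.78 minutes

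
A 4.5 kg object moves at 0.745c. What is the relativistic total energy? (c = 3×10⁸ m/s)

γ = 1/√(1 - 0.745²) = 1.499
mc² = 4.5 × (3×10⁸)² = 4.050×10¹⁷ J
E = γmc² = 1.499 × 4.050×10¹⁷ = 6.071×10¹⁷ J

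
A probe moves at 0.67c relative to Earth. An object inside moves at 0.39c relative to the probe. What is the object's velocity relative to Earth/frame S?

u = (u' + v)/(1 + u'v/c²)
Numerator: 0.39 + 0.67 = 1.06
Denominator: 1 + 0.2613 = 1.2613
u = 1.06/1.2613 = 0.8404c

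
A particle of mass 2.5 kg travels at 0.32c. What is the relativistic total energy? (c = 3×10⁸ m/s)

γ = 1/√(1 - 0.32²) = 1.0555
mc² = 2.5 × (3×10⁸)² = 2.250×10¹⁷ J
E = γmc² = 1.0555 × 2.250×10¹⁷ = 2.375×10¹⁷ J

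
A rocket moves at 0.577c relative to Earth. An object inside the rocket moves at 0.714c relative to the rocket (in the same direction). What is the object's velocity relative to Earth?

u = (u' + v)/(1 + u'v/c²)
Numerator: 0.714 + 0.577 = 1.291
Denominator: 1 + 0.411978 = 1.411978
u = 1.291/1.411978 = 0.9143c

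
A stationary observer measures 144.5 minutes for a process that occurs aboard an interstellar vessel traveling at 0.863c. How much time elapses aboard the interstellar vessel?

Dilated time Δt = 144.5 minutes
γ = 1/√(1 - 0.863²) = 1.9794
Δt₀ = Δt/γ = 144.5/1.9794 = 73.00 minutes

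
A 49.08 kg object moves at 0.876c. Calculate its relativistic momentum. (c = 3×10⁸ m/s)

γ = 1/√(1 - 0.876²) = 2.073
v = 0.876 × 3×10⁸ = 2.628×10⁸ m/s
p = γmv = 2.073 × 49.08 × 2.628×10⁸ = 2.674×10¹⁰ kg·m/s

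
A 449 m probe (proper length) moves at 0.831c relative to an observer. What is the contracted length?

Proper length L₀ = 449 m
γ = 1/√(1 - 0.831²) = 1.7977
L = L₀/γ = 449/1.7977 = 249.8 m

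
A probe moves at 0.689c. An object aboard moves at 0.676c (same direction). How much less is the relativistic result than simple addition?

Classical: u' + v = 0.676 + 0.689 = 1.365c
Relativistic: u = (0.676 + 0.689)/(1 + 0.465764) = 1.365/1.465764 = 0.9313c
Difference: 1.365 - 0.9313 = 0.4337c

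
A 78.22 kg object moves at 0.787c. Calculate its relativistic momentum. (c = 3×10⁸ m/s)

γ = 1/√(1 - 0.787²) = 1.6209
v = 0.787 × 3×10⁸ = 2.361×10⁸ m/s
p = γmv = 1.6209 × 78.22 × 2.361×10⁸ = 2.993×10¹⁰ kg·m/s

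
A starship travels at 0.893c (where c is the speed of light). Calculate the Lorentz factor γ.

v/c = 0.893, so (v/c)² = 0.797449
1 - (v/c)² = 0.202551
γ = 1/√(0.202551) = 2.222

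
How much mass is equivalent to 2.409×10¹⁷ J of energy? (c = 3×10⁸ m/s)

From E = mc², we get m = E/c²
c² = (3×10⁸)² = 9×10¹⁶ m²/s²
m = 2.409×10¹⁷ / 9×10¹⁶ = 2.677 kg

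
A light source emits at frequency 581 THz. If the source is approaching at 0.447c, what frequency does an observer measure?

β = v/c = 0.447
(1+β)/(1-β) = 1.447/0.553 = 2.6166
Doppler factor = √(2.6166) = 1.6176
f_obs = 581 × 1.6176 = 939.8 THz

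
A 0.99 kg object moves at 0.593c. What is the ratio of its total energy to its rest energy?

E = γmc², E₀ = mc²
E/E₀ = γ = 1/√(1 - 0.593²) = 1.242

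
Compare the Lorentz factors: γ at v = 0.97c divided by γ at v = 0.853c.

γ₁ = 1/√(1 - 0.97²) = 4.113
γ₂ = 1/√(1 - 0.853²) = 1.916
γ₁/γ₂ = 4.113/1.916 = 2.147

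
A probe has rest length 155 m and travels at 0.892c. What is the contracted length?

Proper length L₀ = 155 m
γ = 1/√(1 - 0.892²) = 2.212
L = L₀/γ = 155/2.212 = 70.07 m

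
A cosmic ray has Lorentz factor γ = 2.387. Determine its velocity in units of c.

From γ = 1/√(1 - v²/c²):
1/γ² = 1/2.387² = 0.1755
v²/c² = 1 - 0.1755 = 0.8245
v/c = √(0.8245) = 0.9080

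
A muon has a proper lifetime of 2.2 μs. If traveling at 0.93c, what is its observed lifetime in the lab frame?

Proper lifetime τ₀ = 2.2 μs
γ = 1/√(1 - 0.93²) = 2.7206
τ = γτ₀ = 2.7206 × 2.2 μs = 5.985 μs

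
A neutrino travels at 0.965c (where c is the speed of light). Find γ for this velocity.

v/c = 0.965, so (v/c)² = 0.931225
1 - (v/c)² = 0.068775
γ = 1/√(0.068775) = 3.813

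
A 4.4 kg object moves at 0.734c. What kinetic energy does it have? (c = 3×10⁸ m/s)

γ = 1/√(1 - 0.734²) = 1.4724
γ - 1 = 0.4724
KE = (γ-1)mc² = 0.4724 × 4.4 × (3×10⁸)² = 1.871×10¹⁷ J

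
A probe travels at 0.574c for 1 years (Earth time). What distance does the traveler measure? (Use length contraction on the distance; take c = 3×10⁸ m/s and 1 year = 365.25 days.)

Earth distance: d = v × t = 0.574c × 1 yr = 5.434×10¹⁵ m
γ = 1.221
d' = d/γ = 5.434×10¹⁵/1.221 = 4.450×10¹⁵ m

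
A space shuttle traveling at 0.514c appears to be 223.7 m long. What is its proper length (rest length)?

Contracted length L = 223.7 m
γ = 1/√(1 - 0.514²) = 1.166
L₀ = γL = 1.166 × 223.7 = 260.8 m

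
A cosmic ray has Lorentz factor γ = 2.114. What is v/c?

From γ = 1/√(1 - v²/c²):
1/γ² = 1/2.114² = 0.2238
v²/c² = 1 - 0.2238 = 0.7762
v/c = √(0.7762) = 0.8810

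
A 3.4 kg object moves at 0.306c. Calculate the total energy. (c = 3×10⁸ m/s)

γ = 1/√(1 - 0.306²) = 1.0504
mc² = 3.4 × (3×10⁸)² = 3.060×10¹⁷ J
E = γmc² = 1.0504 × 3.060×10¹⁷ = 3.214×10¹⁷ J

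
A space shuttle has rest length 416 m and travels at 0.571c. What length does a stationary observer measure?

Proper length L₀ = 416 m
γ = 1/√(1 - 0.571²) = 1.218
L = L₀/γ = 416/1.218 = 341.5 m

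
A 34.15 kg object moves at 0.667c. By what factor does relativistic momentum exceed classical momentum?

p_rel = γmv, p_class = mv
Ratio = γ = 1/√(1 - 0.667²) = 1.342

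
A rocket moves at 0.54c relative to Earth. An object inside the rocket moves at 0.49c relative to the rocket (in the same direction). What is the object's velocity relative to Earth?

u = (u' + v)/(1 + u'v/c²)
Numerator: 0.49 + 0.54 = 1.03
Denominator: 1 + 0.2646 = 1.2646
u = 1.03/1.2646 = 0.8145c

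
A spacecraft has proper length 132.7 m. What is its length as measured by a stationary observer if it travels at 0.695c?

Proper length L₀ = 132.7 m
γ = 1/√(1 - 0.695²) = 1.3908
L = L₀/γ = 132.7/1.3908 = 95.41 m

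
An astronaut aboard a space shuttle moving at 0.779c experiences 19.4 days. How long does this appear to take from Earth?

Proper time Δt₀ = 19.4 days
γ = 1/√(1 - 0.779²) = 1.595
Δt = γΔt₀ = 1.595 × 19.4 = 30.94 days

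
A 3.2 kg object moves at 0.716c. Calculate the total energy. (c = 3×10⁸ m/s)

γ = 1/√(1 - 0.716²) = 1.43246
mc² = 3.2 × (3×10⁸)² = 2.880×10¹⁷ J
E = γmc² = 1.43246 × 2.880×10¹⁷ = 4.125×10¹⁷ J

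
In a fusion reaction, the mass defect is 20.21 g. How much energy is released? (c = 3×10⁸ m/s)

Convert mass defect: Δm = 20.21 g = 0.02021 kg
E = Δm·c² = 0.02021 × (3×10⁸)²
= 0.02021 × 9×10¹⁶ = 1.819×10¹⁵ J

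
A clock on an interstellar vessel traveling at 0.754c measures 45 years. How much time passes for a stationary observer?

Proper time Δt₀ = 45 years
γ = 1/√(1 - 0.754²) = 1.5224
Δt = γΔt₀ = 1.5224 × 45 = 68.51 years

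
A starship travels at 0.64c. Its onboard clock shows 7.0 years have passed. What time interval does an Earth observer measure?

Proper time Δt₀ = 7.0 years
γ = 1/√(1 - 0.64²) = 1.3014
Δt = γΔt₀ = 1.3014 × 7.0 = 9.110 years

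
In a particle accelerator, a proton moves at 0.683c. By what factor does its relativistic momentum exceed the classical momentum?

p_rel = γmv, p_class = mv
Ratio = γ = 1/√(1 - 0.683²)
= 1/√(0.533511) = 1.369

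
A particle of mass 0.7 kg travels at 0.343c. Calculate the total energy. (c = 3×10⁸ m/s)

γ = 1/√(1 - 0.343²) = 1.0646
mc² = 0.7 × (3×10⁸)² = 6.300×10¹⁶ J
E = γmc² = 1.0646 × 6.300×10¹⁶ = 6.707×10¹⁶ J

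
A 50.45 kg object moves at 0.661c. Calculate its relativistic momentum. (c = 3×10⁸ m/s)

γ = 1/√(1 - 0.661²) = 1.3326
v = 0.661 × 3×10⁸ = 1.983×10⁸ m/s
p = γmv = 1.3326 × 50.45 × 1.983×10⁸ = 1.333×10¹⁰ kg·m/s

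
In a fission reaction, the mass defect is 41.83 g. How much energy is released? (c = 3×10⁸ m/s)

Convert mass defect: Δm = 41.83 g = 0.04183 kg
E = Δm·c² = 0.04183 × (3×10⁸)²
= 0.04183 × 9×10¹⁶ = 3.765×10¹⁵ J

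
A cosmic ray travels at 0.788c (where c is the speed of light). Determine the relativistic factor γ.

v/c = 0.788, so (v/c)² = 0.620944
1 - (v/c)² = 0.379056
γ = 1/√(0.379056) = 1.624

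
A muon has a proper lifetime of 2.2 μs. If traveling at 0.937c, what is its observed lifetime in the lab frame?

Proper lifetime τ₀ = 2.2 μs
γ = 1/√(1 - 0.937²) = 2.8626
τ = γτ₀ = 2.8626 × 2.2 μs = 6.298 μs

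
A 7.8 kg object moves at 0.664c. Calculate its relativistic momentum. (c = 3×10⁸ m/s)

γ = 1/√(1 - 0.664²) = 1.3374
v = 0.664 × 3×10⁸ = 1.992×10⁸ m/s
p = γmv = 1.3374 × 7.8 × 1.992×10⁸ = 2.078×10⁹ kg·m/s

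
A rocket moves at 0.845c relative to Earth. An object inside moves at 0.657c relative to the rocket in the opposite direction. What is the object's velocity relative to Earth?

Object's velocity in rocket frame is u' = -0.657c
u = (u' + v)/(1 + u'v/c²) = (v - 0.657)/(1 - 0.657·v/c²)
Numerator: 0.845 - 0.657 = 0.188
Denominator: 1 - 0.555165 = 0.444835
u = 0.188/0.444835 = 0.4226c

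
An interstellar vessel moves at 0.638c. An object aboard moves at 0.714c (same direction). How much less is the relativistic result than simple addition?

Classical: u' + v = 0.714 + 0.638 = 1.352c
Relativistic: u = (0.714 + 0.638)/(1 + 0.455532) = 1.352/1.455532 = 0.9289c
Difference: 1.352 - 0.9289 = 0.4231c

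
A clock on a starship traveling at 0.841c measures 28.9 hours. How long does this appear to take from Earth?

Proper time Δt₀ = 28.9 hours
γ = 1/√(1 - 0.841²) = 1.8483
Δt = γΔt₀ = 1.8483 × 28.9 = 53.42 hours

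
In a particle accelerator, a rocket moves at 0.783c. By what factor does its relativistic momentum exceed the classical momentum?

p_rel = γmv, p_class = mv
Ratio = γ = 1/√(1 - 0.783²)
= 1/√(0.386911) = 1.608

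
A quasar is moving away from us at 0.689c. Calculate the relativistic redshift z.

β = 0.689
(1+β)/(1-β) = 1.689/0.311 = 5.431
√(5.431) = 2.330
z = 2.330 - 1 = 1.330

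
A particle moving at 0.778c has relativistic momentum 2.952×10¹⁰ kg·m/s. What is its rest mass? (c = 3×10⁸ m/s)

γ = 1/√(1 - 0.778²) = 1.5917
v = 0.778 × 3×10⁸ = 2.334×10⁸ m/s
m = p/(γv) = 2.952×10¹⁰/(1.5917 × 2.334×10⁸) = 79.46 kg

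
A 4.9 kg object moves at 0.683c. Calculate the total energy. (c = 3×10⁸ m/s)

γ = 1/√(1 - 0.683²) = 1.3691
mc² = 4.9 × (3×10⁸)² = 4.410×10¹⁷ J
E = γmc² = 1.3691 × 4.410×10¹⁷ = 6.038×10¹⁷ J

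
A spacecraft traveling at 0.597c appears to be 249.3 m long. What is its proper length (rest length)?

Contracted length L = 249.3 m
γ = 1/√(1 - 0.597²) = 1.2465
L₀ = γL = 1.2465 × 249.3 = 310.8 m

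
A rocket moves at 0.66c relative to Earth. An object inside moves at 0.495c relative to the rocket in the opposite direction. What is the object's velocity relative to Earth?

Object's velocity in rocket frame is u' = -0.495c
u = (u' + v)/(1 + u'v/c²) = (v - 0.495)/(1 - 0.495·v/c²)
Numerator: 0.66 - 0.495 = 0.165
Denominator: 1 - 0.3267 = 0.6733
u = 0.165/0.6733 = 0.2451c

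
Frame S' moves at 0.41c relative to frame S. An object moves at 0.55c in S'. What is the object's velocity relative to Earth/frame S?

u = (u' + v)/(1 + u'v/c²)
Numerator: 0.55 + 0.41 = 0.96
Denominator: 1 + 0.2255 = 1.2255
u = 0.96/1.2255 = 0.7834c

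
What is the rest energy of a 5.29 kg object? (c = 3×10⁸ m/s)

c² = (3×10⁸)² = 9.000×10¹⁶ m²/s²
E₀ = mc² = 5.29 × 9.000×10¹⁶ = 4.761×10¹⁷ J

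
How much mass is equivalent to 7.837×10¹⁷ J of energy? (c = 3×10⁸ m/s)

From E = mc², we get m = E/c²
c² = (3×10⁸)² = 9×10¹⁶ m²/s²
m = 7.837×10¹⁷ / 9×10¹⁶ = 8.708 kg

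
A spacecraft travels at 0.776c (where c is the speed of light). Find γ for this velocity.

v/c = 0.776, so (v/c)² = 0.602176
1 - (v/c)² = 0.397824
γ = 1/√(0.397824) = 1.585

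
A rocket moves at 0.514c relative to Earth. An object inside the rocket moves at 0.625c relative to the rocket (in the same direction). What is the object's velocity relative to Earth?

u = (u' + v)/(1 + u'v/c²)
Numerator: 0.625 + 0.514 = 1.139
Denominator: 1 + 0.32125 = 1.32125
u = 1.139/1.32125 = 0.8621c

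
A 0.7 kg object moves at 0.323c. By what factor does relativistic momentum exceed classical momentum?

p_rel = γmv, p_class = mv
Ratio = γ = 1/√(1 - 0.323²) = 1.057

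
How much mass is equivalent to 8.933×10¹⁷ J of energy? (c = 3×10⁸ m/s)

From E = mc², we get m = E/c²
c² = (3×10⁸)² = 9×10¹⁶ m²/s²
m = 8.933×10¹⁷ / 9×10¹⁶ = 9.926 kg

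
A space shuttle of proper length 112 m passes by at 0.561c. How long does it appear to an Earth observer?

Proper length L₀ = 112 m
γ = 1/√(1 - 0.561²) = 1.208
L = L₀/γ = 112/1.208 = 92.72 m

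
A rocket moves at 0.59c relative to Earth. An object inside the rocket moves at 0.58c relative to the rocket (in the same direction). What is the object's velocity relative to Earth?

u = (u' + v)/(1 + u'v/c²)
Numerator: 0.58 + 0.59 = 1.17
Denominator: 1 + 0.3422 = 1.3422
u = 1.17/1.3422 = 0.8717c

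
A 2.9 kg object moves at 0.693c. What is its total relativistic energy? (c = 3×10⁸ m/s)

γ = 1/√(1 - 0.693²) = 1.387
mc² = 2.9 × (3×10⁸)² = 2.610×10¹⁷ J
E = γmc² = 1.387 × 2.610×10¹⁷ = 3.620×10¹⁷ J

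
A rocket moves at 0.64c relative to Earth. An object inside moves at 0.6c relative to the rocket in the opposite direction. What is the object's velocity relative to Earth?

Object's velocity in rocket frame is u' = -0.6c
u = (u' + v)/(1 + u'v/c²) = (v - 0.6)/(1 - 0.6·v/c²)
Numerator: 0.64 - 0.6 = 0.04
Denominator: 1 - 0.384 = 0.616
u = 0.04/0.616 = 0.06494c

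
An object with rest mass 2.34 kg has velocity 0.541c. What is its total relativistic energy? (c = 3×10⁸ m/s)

γ = 1/√(1 - 0.541²) = 1.189
mc² = 2.34 × (3×10⁸)² = 2.106×10¹⁷ J
E = γmc² = 1.189 × 2.106×10¹⁷ = 2.504×10¹⁷ J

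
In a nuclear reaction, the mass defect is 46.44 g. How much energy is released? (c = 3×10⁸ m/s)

Convert mass defect: Δm = 46.44 g = 0.04644 kg
E = Δm·c² = 0.04644 × (3×10⁸)²
= 0.04644 × 9×10¹⁶ = 4.180×10¹⁵ J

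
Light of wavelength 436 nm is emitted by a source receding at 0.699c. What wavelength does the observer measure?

β = 0.699
Wavelength Doppler factor = √(1.699/0.301) = √(5.645) = 2.376
λ_obs = 436 × 2.376 = 1036 nm (redshift)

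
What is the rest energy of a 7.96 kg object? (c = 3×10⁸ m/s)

c² = (3×10⁸)² = 9.000×10¹⁶ m²/s²
E₀ = mc² = 7.96 × 9.000×10¹⁶ = 7.164×10¹⁷ J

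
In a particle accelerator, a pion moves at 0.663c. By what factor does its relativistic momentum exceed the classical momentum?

p_rel = γmv, p_class = mv
Ratio = γ = 1/√(1 - 0.663²)
= 1/√(0.560431) = 1.336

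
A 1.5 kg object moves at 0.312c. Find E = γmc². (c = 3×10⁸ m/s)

γ = 1/√(1 - 0.312²) = 1.0525
mc² = 1.5 × (3×10⁸)² = 1.350×10¹⁷ J
E = γmc² = 1.0525 × 1.350×10¹⁷ = 1.421×10¹⁷ J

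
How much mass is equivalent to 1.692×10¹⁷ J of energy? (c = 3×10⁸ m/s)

From E = mc², we get m = E/c²
c² = (3×10⁸)² = 9×10¹⁶ m²/s²
m = 1.692×10¹⁷ / 9×10¹⁶ = 1.880 kg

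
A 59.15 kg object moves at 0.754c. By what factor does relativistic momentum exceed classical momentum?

p_rel = γmv, p_class = mv
Ratio = γ = 1/√(1 - 0.754²) = 1.522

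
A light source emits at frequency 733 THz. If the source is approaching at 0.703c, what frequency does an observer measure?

β = v/c = 0.703
(1+β)/(1-β) = 1.703/0.297 = 5.734
Doppler factor = √(5.734) = 2.3946
f_obs = 733 × 2.3946 = 1755 THz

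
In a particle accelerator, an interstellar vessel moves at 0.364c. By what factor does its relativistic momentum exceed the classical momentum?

p_rel = γmv, p_class = mv
Ratio = γ = 1/√(1 - 0.364²)
= 1/√(0.867504) = 1.074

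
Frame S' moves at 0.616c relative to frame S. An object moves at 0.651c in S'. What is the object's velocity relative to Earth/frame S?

u = (u' + v)/(1 + u'v/c²)
Numerator: 0.651 + 0.616 = 1.267
Denominator: 1 + 0.401016 = 1.401016
u = 1.267/1.401016 = 0.9043c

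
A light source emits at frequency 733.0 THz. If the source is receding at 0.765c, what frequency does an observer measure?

β = v/c = 0.765
(1-β)/(1+β) = 0.235/1.765 = 0.13314
Doppler factor = √(0.13314) = 0.3649
f_obs = 733.0 × 0.3649 = 267.5 THz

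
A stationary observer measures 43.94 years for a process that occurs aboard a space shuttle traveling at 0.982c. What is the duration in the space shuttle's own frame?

Dilated time Δt = 43.94 years
γ = 1/√(1 - 0.982²) = 5.2943
Δt₀ = Δt/γ = 43.94/5.2943 = 8.299 years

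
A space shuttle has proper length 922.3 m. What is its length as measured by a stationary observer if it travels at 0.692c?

Proper length L₀ = 922.3 m
γ = 1/√(1 - 0.692²) = 1.3852
L = L₀/γ = 922.3/1.3852 = 665.8 m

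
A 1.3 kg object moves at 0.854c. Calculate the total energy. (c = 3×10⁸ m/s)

γ = 1/√(1 - 0.854²) = 1.922
mc² = 1.3 × (3×10⁸)² = 1.170×10¹⁷ J
E = γmc² = 1.922 × 1.170×10¹⁷ = 2.249×10¹⁷ J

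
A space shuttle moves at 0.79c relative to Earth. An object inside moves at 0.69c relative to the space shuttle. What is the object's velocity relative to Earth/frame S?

u = (u' + v)/(1 + u'v/c²)
Numerator: 0.69 + 0.79 = 1.48
Denominator: 1 + 0.5451 = 1.5451
u = 1.48/1.5451 = 0.9579c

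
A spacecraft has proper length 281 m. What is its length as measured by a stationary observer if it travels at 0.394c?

Proper length L₀ = 281 m
γ = 1/√(1 - 0.394²) = 1.088
L = L₀/γ = 281/1.088 = 258.3 m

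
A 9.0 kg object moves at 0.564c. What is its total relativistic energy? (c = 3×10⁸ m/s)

γ = 1/√(1 - 0.564²) = 1.211
mc² = 9.0 × (3×10⁸)² = 8.100×10¹⁷ J
E = γmc² = 1.211 × 8.100×10¹⁷ = 9.809×10¹⁷ J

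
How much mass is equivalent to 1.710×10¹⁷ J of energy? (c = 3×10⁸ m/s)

From E = mc², we get m = E/c²
c² = (3×10⁸)² = 9×10¹⁶ m²/s²
m = 1.710×10¹⁷ / 9×10¹⁶ = 1.900 kg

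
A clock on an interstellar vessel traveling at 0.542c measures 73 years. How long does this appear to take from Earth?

Proper time Δt₀ = 73 years
γ = 1/√(1 - 0.542²) = 1.190
Δt = γΔt₀ = 1.190 × 73 = 86.87 years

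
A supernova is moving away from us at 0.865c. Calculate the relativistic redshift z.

β = 0.865
(1+β)/(1-β) = 1.865/0.135 = 13.815
√(13.815) = 3.717
z = 3.717 - 1 = 2.717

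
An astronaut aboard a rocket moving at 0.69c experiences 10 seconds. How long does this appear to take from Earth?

Proper time Δt₀ = 10 seconds
γ = 1/√(1 - 0.69²) = 1.382
Δt = γΔt₀ = 1.382 × 10 = 13.82 seconds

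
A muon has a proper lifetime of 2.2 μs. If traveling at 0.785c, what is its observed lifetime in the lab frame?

Proper lifetime τ₀ = 2.2 μs
γ = 1/√(1 - 0.785²) = 1.614
τ = γτ₀ = 1.614 × 2.2 μs = 3.551 μs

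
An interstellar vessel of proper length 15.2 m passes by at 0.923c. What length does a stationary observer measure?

Proper length L₀ = 15.2 m
γ = 1/√(1 - 0.923²) = 2.5988
L = L₀/γ = 15.2/2.5988 = 5.849 m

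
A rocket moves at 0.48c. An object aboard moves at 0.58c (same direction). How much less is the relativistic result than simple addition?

Classical: u' + v = 0.58 + 0.48 = 1.06c
Relativistic: u = (0.58 + 0.48)/(1 + 0.2784) = 1.06/1.2784 = 0.8292c
Difference: 1.06 - 0.8292 = 0.2308c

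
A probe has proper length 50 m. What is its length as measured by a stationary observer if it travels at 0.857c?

Proper length L₀ = 50 m
γ = 1/√(1 - 0.857²) = 1.9406
L = L₀/γ = 50/1.9406 = 25.77 m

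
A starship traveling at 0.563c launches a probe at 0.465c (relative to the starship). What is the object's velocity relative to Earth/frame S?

u = (u' + v)/(1 + u'v/c²)
Numerator: 0.465 + 0.563 = 1.028
Denominator: 1 + 0.261795 = 1.261795
u = 1.028/1.261795 = 0.8147c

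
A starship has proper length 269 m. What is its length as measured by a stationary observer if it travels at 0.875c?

Proper length L₀ = 269 m
γ = 1/√(1 - 0.875²) = 2.066
L = L₀/γ = 269/2.066 = 130.2 m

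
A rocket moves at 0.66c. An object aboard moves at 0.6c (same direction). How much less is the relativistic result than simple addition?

Classical: u' + v = 0.6 + 0.66 = 1.26c
Relativistic: u = (0.6 + 0.66)/(1 + 0.396) = 1.26/1.396 = 0.9026c
Difference: 1.26 - 0.9026 = 0.3574c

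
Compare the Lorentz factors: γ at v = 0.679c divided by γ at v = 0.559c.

γ₁ = 1/√(1 - 0.679²) = 1.362
γ₂ = 1/√(1 - 0.559²) = 1.206
γ₁/γ₂ = 1.362/1.206 = 1.129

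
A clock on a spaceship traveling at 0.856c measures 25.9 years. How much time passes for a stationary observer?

Proper time Δt₀ = 25.9 years
γ = 1/√(1 - 0.856²) = 1.9343
Δt = γΔt₀ = 1.9343 × 25.9 = 50.10 years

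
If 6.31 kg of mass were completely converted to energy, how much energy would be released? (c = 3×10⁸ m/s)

Using E = mc²:
c² = (3×10⁸)² = 9×10¹⁶ m²/s²
E = 6.31 × 9×10¹⁶ = 5.679×10¹⁷ J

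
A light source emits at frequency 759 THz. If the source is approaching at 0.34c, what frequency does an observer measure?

β = v/c = 0.34
(1+β)/(1-β) = 1.34/0.66 = 2.0303
Doppler factor = √(2.0303) = 1.4249
f_obs = 759 × 1.4249 = 1081 THz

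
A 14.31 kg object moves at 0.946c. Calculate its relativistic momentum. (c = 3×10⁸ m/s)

γ = 1/√(1 - 0.946²) = 3.085
v = 0.946 × 3×10⁸ = 2.838×10⁸ m/s
p = γmv = 3.085 × 14.31 × 2.838×10⁸ = 1.253×10¹⁰ kg·m/s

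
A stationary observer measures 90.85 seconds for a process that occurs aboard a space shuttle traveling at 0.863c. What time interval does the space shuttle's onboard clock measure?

Dilated time Δt = 90.85 seconds
γ = 1/√(1 - 0.863²) = 1.9794
Δt₀ = Δt/γ = 90.85/1.9794 = 45.90 seconds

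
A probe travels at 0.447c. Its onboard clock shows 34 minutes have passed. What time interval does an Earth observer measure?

Proper time Δt₀ = 34 minutes
γ = 1/√(1 - 0.447²) = 1.118
Δt = γΔt₀ = 1.118 × 34 = 38.01 minutes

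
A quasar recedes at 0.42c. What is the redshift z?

β = 0.42
(1+β)/(1-β) = 1.42/0.58 = 2.4483
√(2.4483) = 1.5647
z = 1.5647 - 1 = 0.5647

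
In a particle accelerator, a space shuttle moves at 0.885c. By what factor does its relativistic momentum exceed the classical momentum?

p_rel = γmv, p_class = mv
Ratio = γ = 1/√(1 - 0.885²)
= 1/√(0.216775) = 2.148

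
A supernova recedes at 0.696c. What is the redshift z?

β = 0.696
(1+β)/(1-β) = 1.696/0.304 = 5.579
√(5.579) = 2.362
z = 2.362 - 1 = 1.362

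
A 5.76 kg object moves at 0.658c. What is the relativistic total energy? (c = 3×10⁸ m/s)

γ = 1/√(1 - 0.658²) = 1.328
mc² = 5.76 × (3×10⁸)² = 5.184×10¹⁷ J
E = γmc² = 1.328 × 5.184×10¹⁷ = 6.884×10¹⁷ J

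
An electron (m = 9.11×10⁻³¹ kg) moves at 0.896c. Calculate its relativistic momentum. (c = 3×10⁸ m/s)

γ = 1/√(1 - 0.896²) = 2.252
v = 0.896 × 3×10⁸ = 2.688×10⁸ m/s
p = γmv = 2.252 × 9.11×10⁻³¹ × 2.688×10⁸ = 5.515×10⁻²² kg·m/s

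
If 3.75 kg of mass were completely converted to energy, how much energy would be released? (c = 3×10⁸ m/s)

Using E = mc²:
c² = (3×10⁸)² = 9×10¹⁶ m²/s²
E = 3.75 × 9×10¹⁶ = 3.375×10¹⁷ J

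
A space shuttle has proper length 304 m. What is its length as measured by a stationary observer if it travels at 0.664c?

Proper length L₀ = 304 m
γ = 1/√(1 - 0.664²) = 1.3374
L = L₀/γ = 304/1.3374 = 227.3 m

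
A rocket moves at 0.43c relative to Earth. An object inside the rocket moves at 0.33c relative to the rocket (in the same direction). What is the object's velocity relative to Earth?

u = (u' + v)/(1 + u'v/c²)
Numerator: 0.33 + 0.43 = 0.76
Denominator: 1 + 0.1419 = 1.1419
u = 0.76/1.1419 = 0.6656c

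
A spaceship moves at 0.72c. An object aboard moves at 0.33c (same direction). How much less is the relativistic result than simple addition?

Classical: u' + v = 0.33 + 0.72 = 1.05c
Relativistic: u = (0.33 + 0.72)/(1 + 0.2376) = 1.05/1.2376 = 0.8484c
Difference: 1.05 - 0.8484 = 0.2016c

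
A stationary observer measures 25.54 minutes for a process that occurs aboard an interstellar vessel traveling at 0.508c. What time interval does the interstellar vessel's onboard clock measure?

Dilated time Δt = 25.54 minutes
γ = 1/√(1 - 0.508²) = 1.161
Δt₀ = Δt/γ = 25.54/1.161 = 22.00 minutes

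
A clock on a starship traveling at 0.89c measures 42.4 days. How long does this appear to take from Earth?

Proper time Δt₀ = 42.4 days
γ = 1/√(1 - 0.89²) = 2.1932
Δt = γΔt₀ = 2.1932 × 42.4 = 92.99 days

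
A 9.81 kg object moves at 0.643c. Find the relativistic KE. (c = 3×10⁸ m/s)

γ = 1/√(1 - 0.643²) = 1.3057
γ - 1 = 0.3057
KE = (γ-1)mc² = 0.3057 × 9.81 × (3×10⁸)² = 2.699×10¹⁷ J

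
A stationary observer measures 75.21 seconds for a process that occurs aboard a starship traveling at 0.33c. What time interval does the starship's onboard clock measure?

Dilated time Δt = 75.21 seconds
γ = 1/√(1 - 0.33²) = 1.0593
Δt₀ = Δt/γ = 75.21/1.0593 = 71.00 seconds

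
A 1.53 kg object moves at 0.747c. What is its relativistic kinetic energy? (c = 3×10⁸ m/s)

γ = 1/√(1 - 0.747²) = 1.50416
γ - 1 = 0.50416
KE = (γ-1)mc² = 0.50416 × 1.53 × (3×10⁸)² = 6.942×10¹⁶ J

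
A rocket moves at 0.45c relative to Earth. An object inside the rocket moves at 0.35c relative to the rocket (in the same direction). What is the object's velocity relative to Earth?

u = (u' + v)/(1 + u'v/c²)
Numerator: 0.35 + 0.45 = 0.8
Denominator: 1 + 0.1575 = 1.1575
u = 0.8/1.1575 = 0.6911c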